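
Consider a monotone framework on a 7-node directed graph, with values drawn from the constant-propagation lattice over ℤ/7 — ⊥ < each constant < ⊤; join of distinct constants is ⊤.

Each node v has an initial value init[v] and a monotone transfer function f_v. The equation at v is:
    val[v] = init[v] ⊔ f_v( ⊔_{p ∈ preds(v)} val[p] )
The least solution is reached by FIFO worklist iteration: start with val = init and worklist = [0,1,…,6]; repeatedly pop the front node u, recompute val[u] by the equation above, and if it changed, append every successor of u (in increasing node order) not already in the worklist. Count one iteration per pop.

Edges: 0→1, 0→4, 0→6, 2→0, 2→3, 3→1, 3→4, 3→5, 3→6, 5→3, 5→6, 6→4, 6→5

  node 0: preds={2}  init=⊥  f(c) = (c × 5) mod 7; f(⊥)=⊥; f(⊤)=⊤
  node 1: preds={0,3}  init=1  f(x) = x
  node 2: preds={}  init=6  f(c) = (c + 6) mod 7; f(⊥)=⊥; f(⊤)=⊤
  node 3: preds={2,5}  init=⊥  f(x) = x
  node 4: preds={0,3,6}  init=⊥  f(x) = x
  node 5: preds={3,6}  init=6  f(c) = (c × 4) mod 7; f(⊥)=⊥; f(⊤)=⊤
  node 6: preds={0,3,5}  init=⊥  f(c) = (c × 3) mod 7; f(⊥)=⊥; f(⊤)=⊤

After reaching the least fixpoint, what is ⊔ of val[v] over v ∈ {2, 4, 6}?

Trace (13 dequeues):
  [1] u=0 | in 6 | out 2 | prev ⊥ | push {}
  [2] u=1 | in 2 | out ⊤ | prev 1 | push {}
  [3] u=2 | in ⊥ | out 6 | ==
  [4] u=3 | in 6 | out 6 | prev ⊥ | push {1}
  [5] u=4 | in ⊤ | out ⊤ | prev ⊥ | push {}
  [6] u=5 | in 6 | out ⊤ | prev 6 | push {3}
  [7] u=6 | in ⊤ | out ⊤ | prev ⊥ | push {4,5}
  [8] u=1 | in ⊤ | out ⊤ | ==
  [9] u=3 | in ⊤ | out ⊤ | prev 6 | push {1,6}
  [10] u=4 | in ⊤ | out ⊤ | ==
  [11] u=5 | in ⊤ | out ⊤ | ==
  [12] u=1 | in ⊤ | out ⊤ | ==
  [13] u=6 | in ⊤ | out ⊤ | ==

Converged values:
  [0] 2
  [1] ⊤
  [2] 6
  [3] ⊤
  [4] ⊤
  [5] ⊤
  [6] ⊤

⊤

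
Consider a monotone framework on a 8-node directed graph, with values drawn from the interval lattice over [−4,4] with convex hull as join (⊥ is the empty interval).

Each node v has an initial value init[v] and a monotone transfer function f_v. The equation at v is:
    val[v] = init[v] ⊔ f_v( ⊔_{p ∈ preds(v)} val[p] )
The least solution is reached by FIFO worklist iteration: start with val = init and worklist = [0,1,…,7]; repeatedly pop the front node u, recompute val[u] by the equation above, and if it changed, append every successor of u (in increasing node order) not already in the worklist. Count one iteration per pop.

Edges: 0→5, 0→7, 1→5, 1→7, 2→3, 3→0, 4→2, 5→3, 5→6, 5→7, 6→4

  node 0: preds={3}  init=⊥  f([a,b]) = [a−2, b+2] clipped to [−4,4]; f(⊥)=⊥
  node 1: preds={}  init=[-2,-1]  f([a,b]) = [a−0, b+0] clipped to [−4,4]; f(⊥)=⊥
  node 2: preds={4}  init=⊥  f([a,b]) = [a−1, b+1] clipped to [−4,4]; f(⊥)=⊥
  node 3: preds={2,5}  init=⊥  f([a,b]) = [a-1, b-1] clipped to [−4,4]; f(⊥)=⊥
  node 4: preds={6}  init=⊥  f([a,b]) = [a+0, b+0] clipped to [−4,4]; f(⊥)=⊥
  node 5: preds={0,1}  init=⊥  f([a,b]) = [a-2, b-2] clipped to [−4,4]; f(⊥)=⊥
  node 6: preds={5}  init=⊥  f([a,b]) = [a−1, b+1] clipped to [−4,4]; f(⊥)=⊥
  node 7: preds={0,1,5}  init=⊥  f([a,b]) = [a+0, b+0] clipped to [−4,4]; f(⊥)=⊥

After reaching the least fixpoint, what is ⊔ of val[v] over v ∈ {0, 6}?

Iteration log — 56 steps:
  step 1. node 0  ⊔preds=⊥  new=⊥  stable
  step 2. node 1  ⊔preds=⊥  new=[-2,-1]  stable
  step 3. node 2  ⊔preds=⊥  new=⊥  stable
  step 4. node 3  ⊔preds=⊥  new=⊥  stable
  step 5. node 4  ⊔preds=⊥  new=⊥  stable
  step 6. node 5  ⊔preds=[-2,-1]  new=[-4,-3]  old=⊥  +wl: 3
  step 7. node 6  ⊔preds=[-4,-3]  new=[-4,-2]  old=⊥  +wl: 4
  step 8. node 7  ⊔preds=[-4,-1]  new=[-4,-1]  old=⊥  +wl: 
  step 9. node 3  ⊔preds=[-4,-3]  new=[-4,-4]  old=⊥  +wl: 0
  step 10. node 4  ⊔preds=[-4,-2]  new=[-4,-2]  old=⊥  +wl: 2
  step 11. node 0  ⊔preds=[-4,-4]  new=[-4,-2]  old=⊥  +wl: 5,7
  step 12. node 2  ⊔preds=[-4,-2]  new=[-4,-1]  old=⊥  +wl: 3
  step 13. node 5  ⊔preds=[-4,-1]  new=[-4,-3]  stable
  step 14. node 7  ⊔preds=[-4,-1]  new=[-4,-1]  stable
  step 15. node 3  ⊔preds=[-4,-1]  new=[-4,-2]  old=[-4,-4]  +wl: 0
  step 16. node 0  ⊔preds=[-4,-2]  new=[-4,0]  old=[-4,-2]  +wl: 5,7
  step 17. node 5  ⊔preds=[-4,0]  new=[-4,-2]  old=[-4,-3]  +wl: 3,6
  step 18. node 7  ⊔preds=[-4,0]  new=[-4,0]  old=[-4,-1]  +wl: 
  step 19. node 3  ⊔preds=[-4,-1]  new=[-4,-2]  stable
  step 20. node 6  ⊔preds=[-4,-2]  new=[-4,-1]  old=[-4,-2]  +wl: 4
  step 21. node 4  ⊔preds=[-4,-1]  new=[-4,-1]  old=[-4,-2]  +wl: 2
  step 22. node 2  ⊔preds=[-4,-1]  new=[-4,0]  old=[-4,-1]  +wl: 3
  step 23. node 3  ⊔preds=[-4,0]  new=[-4,-1]  old=[-4,-2]  +wl: 0
  step 24. node 0  ⊔preds=[-4,-1]  new=[-4,1]  old=[-4,0]  +wl: 5,7
  step 25. node 5  ⊔preds=[-4,1]  new=[-4,-1]  old=[-4,-2]  +wl: 3,6
  step 26. node 7  ⊔preds=[-4,1]  new=[-4,1]  old=[-4,0]  +wl: 
  step 27. node 3  ⊔preds=[-4,0]  new=[-4,-1]  stable
  step 28. node 6  ⊔preds=[-4,-1]  new=[-4,0]  old=[-4,-1]  +wl: 4
  step 29. node 4  ⊔preds=[-4,0]  new=[-4,0]  old=[-4,-1]  +wl: 2
  step 30. node 2  ⊔preds=[-4,0]  new=[-4,1]  old=[-4,0]  +wl: 3
  step 31. node 3  ⊔preds=[-4,1]  new=[-4,0]  old=[-4,-1]  +wl: 0
  step 32. node 0  ⊔preds=[-4,0]  new=[-4,2]  old=[-4,1]  +wl: 5,7
  step 33. node 5  ⊔preds=[-4,2]  new=[-4,0]  old=[-4,-1]  +wl: 3,6
  step 34. node 7  ⊔preds=[-4,2]  new=[-4,2]  old=[-4,1]  +wl: 
  step 35. node 3  ⊔preds=[-4,1]  new=[-4,0]  stable
  step 36. node 6  ⊔preds=[-4,0]  new=[-4,1]  old=[-4,0]  +wl: 4
  step 37. node 4  ⊔preds=[-4,1]  new=[-4,1]  old=[-4,0]  +wl: 2
  step 38. node 2  ⊔preds=[-4,1]  new=[-4,2]  old=[-4,1]  +wl: 3
  step 39. node 3  ⊔preds=[-4,2]  new=[-4,1]  old=[-4,0]  +wl: 0
  step 40. node 0  ⊔preds=[-4,1]  new=[-4,3]  old=[-4,2]  +wl: 5,7
  step 41. node 5  ⊔preds=[-4,3]  new=[-4,1]  old=[-4,0]  +wl: 3,6
  step 42. node 7  ⊔preds=[-4,3]  new=[-4,3]  old=[-4,2]  +wl: 
  step 43. node 3  ⊔preds=[-4,2]  new=[-4,1]  stable
  step 44. node 6  ⊔preds=[-4,1]  new=[-4,2]  old=[-4,1]  +wl: 4
  step 45. node 4  ⊔preds=[-4,2]  new=[-4,2]  old=[-4,1]  +wl: 2
  step 46. node 2  ⊔preds=[-4,2]  new=[-4,3]  old=[-4,2]  +wl: 3
  step 47. node 3  ⊔preds=[-4,3]  new=[-4,2]  old=[-4,1]  +wl: 0
  step 48. node 0  ⊔preds=[-4,2]  new=[-4,4]  old=[-4,3]  +wl: 5,7
  step 49. node 5  ⊔preds=[-4,4]  new=[-4,2]  old=[-4,1]  +wl: 3,6
  step 50. node 7  ⊔preds=[-4,4]  new=[-4,4]  old=[-4,3]  +wl: 
  step 51. node 3  ⊔preds=[-4,3]  new=[-4,2]  stable
  step 52. node 6  ⊔preds=[-4,2]  new=[-4,3]  old=[-4,2]  +wl: 4
  step 53. node 4  ⊔preds=[-4,3]  new=[-4,3]  old=[-4,2]  +wl: 2
  step 54. node 2  ⊔preds=[-4,3]  new=[-4,4]  old=[-4,3]  +wl: 3
  step 55. node 3  ⊔preds=[-4,4]  new=[-4,3]  old=[-4,2]  +wl: 0
  step 56. node 0  ⊔preds=[-4,3]  new=[-4,4]  stable

Least fixpoint reached:
  node 0: [-4,4]
  node 1: [-2,-1]
  node 2: [-4,4]
  node 3: [-4,3]
  node 4: [-4,3]
  node 5: [-4,2]
  node 6: [-4,3]
  node 7: [-4,4]

[-4,4]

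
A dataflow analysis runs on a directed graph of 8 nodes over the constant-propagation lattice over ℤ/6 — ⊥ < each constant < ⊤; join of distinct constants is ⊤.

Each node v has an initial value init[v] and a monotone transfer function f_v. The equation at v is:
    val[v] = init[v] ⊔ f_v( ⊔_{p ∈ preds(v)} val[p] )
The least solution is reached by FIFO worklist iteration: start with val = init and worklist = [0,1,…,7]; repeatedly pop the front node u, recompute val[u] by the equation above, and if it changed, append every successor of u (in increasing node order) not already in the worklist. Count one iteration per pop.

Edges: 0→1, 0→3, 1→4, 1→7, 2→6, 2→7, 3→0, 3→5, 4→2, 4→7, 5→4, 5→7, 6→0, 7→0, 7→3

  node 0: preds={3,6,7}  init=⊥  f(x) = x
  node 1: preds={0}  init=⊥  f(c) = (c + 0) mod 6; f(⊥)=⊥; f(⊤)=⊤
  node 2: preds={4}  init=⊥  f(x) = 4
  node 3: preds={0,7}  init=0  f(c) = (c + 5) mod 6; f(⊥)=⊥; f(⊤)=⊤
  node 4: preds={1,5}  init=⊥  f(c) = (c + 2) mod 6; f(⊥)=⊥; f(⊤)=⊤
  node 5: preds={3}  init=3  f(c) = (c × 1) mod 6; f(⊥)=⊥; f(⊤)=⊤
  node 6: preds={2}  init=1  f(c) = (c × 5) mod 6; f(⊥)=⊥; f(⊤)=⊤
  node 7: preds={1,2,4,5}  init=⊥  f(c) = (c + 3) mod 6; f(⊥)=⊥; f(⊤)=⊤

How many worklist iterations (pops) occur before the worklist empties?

Worklist (12 pops):
  #1 pop 0: in=⊤ → ⊤ (was ⊥); enqueue []
  #2 pop 1: in=⊤ → ⊤ (was ⊥); enqueue []
  #3 pop 2: in=⊥ → 4 (was ⊥); enqueue []
  #4 pop 3: in=⊤ → ⊤ (was 0); enqueue [0]
  #5 pop 4: in=⊤ → ⊤ (was ⊥); enqueue [2]
  #6 pop 5: in=⊤ → ⊤ (was 3); enqueue [4]
  #7 pop 6: in=4 → ⊤ (was 1); enqueue []
  #8 pop 7: in=⊤ → ⊤ (was ⊥); enqueue [3]
  #9 pop 0: in=⊤ → ⊤ (no change)
  #10 pop 2: in=⊤ → 4 (no change)
  #11 pop 4: in=⊤ → ⊤ (no change)
  #12 pop 3: in=⊤ → ⊤ (no change)

Fixpoint:
  val[0] = ⊤
  val[1] = ⊤
  val[2] = 4
  val[3] = ⊤
  val[4] = ⊤
  val[5] = ⊤
  val[6] = ⊤
  val[7] = ⊤

12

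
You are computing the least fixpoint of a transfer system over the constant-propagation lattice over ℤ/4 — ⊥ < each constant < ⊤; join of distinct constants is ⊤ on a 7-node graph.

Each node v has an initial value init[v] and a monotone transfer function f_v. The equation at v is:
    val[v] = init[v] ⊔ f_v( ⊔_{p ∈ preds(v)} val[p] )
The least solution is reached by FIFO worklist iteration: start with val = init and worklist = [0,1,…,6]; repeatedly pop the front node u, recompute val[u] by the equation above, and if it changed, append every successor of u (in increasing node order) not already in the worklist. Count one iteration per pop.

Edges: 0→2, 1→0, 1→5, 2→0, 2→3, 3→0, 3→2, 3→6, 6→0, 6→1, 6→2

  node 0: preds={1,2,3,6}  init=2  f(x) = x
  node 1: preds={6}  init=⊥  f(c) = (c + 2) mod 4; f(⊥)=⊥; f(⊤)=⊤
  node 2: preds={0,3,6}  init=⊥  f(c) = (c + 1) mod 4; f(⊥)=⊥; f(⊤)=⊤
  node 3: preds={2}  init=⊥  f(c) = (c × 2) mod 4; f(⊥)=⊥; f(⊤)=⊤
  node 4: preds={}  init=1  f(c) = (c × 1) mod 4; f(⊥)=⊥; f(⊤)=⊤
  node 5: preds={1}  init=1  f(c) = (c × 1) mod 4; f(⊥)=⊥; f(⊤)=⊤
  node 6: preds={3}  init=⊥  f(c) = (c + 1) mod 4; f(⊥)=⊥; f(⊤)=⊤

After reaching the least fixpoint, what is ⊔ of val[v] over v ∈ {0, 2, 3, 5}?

⊤

Trace (21 dequeues):
  [1] u=0 | in ⊥ | out 2 | ==
  [2] u=1 | in ⊥ | out ⊥ | ==
  [3] u=2 | in 2 | out 3 | prev ⊥ | push {0}
  [4] u=3 | in 3 | out 2 | prev ⊥ | push {2}
  [5] u=4 | in ⊥ | out 1 | ==
  [6] u=5 | in ⊥ | out 1 | ==
  [7] u=6 | in 2 | out 3 | prev ⊥ | push {1}
  [8] u=0 | in ⊤ | out ⊤ | prev 2 | push {}
  [9] u=2 | in ⊤ | out ⊤ | prev 3 | push {0,3}
  [10] u=1 | in 3 | out 1 | prev ⊥ | push {5}
  [11] u=0 | in ⊤ | out ⊤ | ==
  [12] u=3 | in ⊤ | out ⊤ | prev 2 | push {0,2,6}
  [13] u=5 | in 1 | out 1 | ==
  [14] u=0 | in ⊤ | out ⊤ | ==
  [15] u=2 | in ⊤ | out ⊤ | ==
  [16] u=6 | in ⊤ | out ⊤ | prev 3 | push {0,1,2}
  [17] u=0 | in ⊤ | out ⊤ | ==
  [18] u=1 | in ⊤ | out ⊤ | prev 1 | push {0,5}
  [19] u=2 | in ⊤ | out ⊤ | ==
  [20] u=0 | in ⊤ | out ⊤ | ==
  [21] u=5 | in ⊤ | out ⊤ | prev 1 | push {}

Converged values:
  [0] ⊤
  [1] ⊤
  [2] ⊤
  [3] ⊤
  [4] 1
  [5] ⊤
  [6] ⊤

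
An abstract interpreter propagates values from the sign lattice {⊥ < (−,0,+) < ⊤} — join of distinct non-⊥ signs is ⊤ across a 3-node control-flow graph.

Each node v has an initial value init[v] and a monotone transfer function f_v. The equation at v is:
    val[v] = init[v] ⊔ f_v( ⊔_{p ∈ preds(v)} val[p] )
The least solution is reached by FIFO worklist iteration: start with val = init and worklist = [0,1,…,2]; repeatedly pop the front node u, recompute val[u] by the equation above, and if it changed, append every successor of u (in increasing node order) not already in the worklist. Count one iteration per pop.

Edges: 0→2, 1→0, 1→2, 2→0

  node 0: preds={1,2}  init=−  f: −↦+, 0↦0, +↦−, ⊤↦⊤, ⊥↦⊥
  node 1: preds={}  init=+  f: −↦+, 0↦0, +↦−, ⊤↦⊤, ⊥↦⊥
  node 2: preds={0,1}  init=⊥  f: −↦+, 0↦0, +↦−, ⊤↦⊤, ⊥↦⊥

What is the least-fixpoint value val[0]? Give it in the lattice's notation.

Iteration log — 5 steps:
  step 1. node 0  ⊔preds=+  new=−  stable
  step 2. node 1  ⊔preds=⊥  new=+  stable
  step 3. node 2  ⊔preds=⊤  new=⊤  old=⊥  +wl: 0
  step 4. node 0  ⊔preds=⊤  new=⊤  old=−  +wl: 2
  step 5. node 2  ⊔preds=⊤  new=⊤  stable

Least fixpoint reached:
  node 0: ⊤
  node 1: +
  node 2: ⊤

⊤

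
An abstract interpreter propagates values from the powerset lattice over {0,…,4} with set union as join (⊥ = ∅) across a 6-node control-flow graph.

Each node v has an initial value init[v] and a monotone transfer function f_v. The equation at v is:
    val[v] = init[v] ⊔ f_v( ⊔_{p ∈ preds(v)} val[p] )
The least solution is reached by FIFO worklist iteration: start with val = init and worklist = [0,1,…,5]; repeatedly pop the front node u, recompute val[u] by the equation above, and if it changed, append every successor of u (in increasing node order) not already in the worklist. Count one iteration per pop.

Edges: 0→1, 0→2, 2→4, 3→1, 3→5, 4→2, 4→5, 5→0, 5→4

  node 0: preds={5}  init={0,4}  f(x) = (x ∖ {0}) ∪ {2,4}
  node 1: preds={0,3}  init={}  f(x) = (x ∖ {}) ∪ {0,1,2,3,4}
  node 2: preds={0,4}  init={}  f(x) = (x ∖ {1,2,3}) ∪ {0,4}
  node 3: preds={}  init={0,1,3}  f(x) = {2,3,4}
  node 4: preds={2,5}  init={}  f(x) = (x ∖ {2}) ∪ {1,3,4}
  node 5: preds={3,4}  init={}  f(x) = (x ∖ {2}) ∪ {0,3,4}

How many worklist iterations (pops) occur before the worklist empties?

12

Iteration log — 12 steps:
  step 1. node 0  ⊔preds={}  new={0,2,4}  old={0,4}  +wl: 
  step 2. node 1  ⊔preds={0,1,2,3,4}  new={0,1,2,3,4}  old={}  +wl: 
  step 3. node 2  ⊔preds={0,2,4}  new={0,4}  old={}  +wl: 
  step 4. node 3  ⊔preds={}  new={0,1,2,3,4}  old={0,1,3}  +wl: 1
  step 5. node 4  ⊔preds={0,4}  new={0,1,3,4}  old={}  +wl: 2
  step 6. node 5  ⊔preds={0,1,2,3,4}  new={0,1,3,4}  old={}  +wl: 0,4
  step 7. node 1  ⊔preds={0,1,2,3,4}  new={0,1,2,3,4}  stable
  step 8. node 2  ⊔preds={0,1,2,3,4}  new={0,4}  stable
  step 9. node 0  ⊔preds={0,1,3,4}  new={0,1,2,3,4}  old={0,2,4}  +wl: 1,2
  step 10. node 4  ⊔preds={0,1,3,4}  new={0,1,3,4}  stable
  step 11. node 1  ⊔preds={0,1,2,3,4}  new={0,1,2,3,4}  stable
  step 12. node 2  ⊔preds={0,1,2,3,4}  new={0,4}  stable

Least fixpoint reached:
  node 0: {0,1,2,3,4}
  node 1: {0,1,2,3,4}
  node 2: {0,4}
  node 3: {0,1,2,3,4}
  node 4: {0,1,3,4}
  node 5: {0,1,3,4}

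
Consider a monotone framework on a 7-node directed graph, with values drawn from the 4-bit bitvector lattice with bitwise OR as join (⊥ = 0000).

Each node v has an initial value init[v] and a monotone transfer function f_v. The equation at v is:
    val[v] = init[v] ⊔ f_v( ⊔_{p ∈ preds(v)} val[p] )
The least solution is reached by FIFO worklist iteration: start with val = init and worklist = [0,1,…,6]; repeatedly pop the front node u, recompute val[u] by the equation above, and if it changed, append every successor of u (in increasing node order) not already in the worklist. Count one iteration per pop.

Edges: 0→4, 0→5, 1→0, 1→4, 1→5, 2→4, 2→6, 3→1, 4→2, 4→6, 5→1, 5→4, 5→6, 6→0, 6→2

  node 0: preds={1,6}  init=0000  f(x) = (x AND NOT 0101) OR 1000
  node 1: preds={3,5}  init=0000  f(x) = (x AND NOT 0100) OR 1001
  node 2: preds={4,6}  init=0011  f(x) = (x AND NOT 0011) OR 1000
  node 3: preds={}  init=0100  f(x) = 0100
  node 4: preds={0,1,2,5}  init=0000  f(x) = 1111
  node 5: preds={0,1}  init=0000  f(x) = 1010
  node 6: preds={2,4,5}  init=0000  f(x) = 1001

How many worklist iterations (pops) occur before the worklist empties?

Worklist (15 pops):
  #1 pop 0: in=0000 → 1000 (was 0000); enqueue []
  #2 pop 1: in=0100 → 1001 (was 0000); enqueue [0]
  #3 pop 2: in=0000 → 1011 (was 0011); enqueue []
  #4 pop 3: in=0000 → 0100 (no change)
  #5 pop 4: in=1011 → 1111 (was 0000); enqueue [2]
  #6 pop 5: in=1001 → 1010 (was 0000); enqueue [1,4]
  #7 pop 6: in=1111 → 1001 (was 0000); enqueue []
  #8 pop 0: in=1001 → 1000 (no change)
  #9 pop 2: in=1111 → 1111 (was 1011); enqueue [6]
  #10 pop 1: in=1110 → 1011 (was 1001); enqueue [0,5]
  #11 pop 4: in=1111 → 1111 (no change)
  #12 pop 6: in=1111 → 1001 (no change)
  #13 pop 0: in=1011 → 1010 (was 1000); enqueue [4]
  #14 pop 5: in=1011 → 1010 (no change)
  #15 pop 4: in=1111 → 1111 (no change)

Fixpoint:
  val[0] = 1010
  val[1] = 1011
  val[2] = 1111
  val[3] = 0100
  val[4] = 1111
  val[5] = 1010
  val[6] = 1001

15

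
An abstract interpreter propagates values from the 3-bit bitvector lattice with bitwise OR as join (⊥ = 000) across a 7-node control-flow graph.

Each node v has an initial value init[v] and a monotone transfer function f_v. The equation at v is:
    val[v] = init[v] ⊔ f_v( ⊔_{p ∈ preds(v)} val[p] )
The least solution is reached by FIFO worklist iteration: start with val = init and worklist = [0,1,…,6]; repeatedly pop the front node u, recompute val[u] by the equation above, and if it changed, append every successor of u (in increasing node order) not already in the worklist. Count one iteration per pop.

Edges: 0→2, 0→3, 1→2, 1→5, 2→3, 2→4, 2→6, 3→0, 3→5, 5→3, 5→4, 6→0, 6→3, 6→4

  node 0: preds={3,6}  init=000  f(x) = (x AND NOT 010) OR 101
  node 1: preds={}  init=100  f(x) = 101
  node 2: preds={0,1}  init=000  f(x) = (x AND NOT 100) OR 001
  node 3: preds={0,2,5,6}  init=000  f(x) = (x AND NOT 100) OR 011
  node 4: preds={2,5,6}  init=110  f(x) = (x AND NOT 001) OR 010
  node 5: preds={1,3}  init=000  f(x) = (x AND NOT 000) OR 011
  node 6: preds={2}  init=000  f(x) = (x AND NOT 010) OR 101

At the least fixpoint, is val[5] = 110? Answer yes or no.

no

Iteration log — 10 steps:
  step 1. node 0  ⊔preds=000  new=101  old=000  +wl: 
  step 2. node 1  ⊔preds=000  new=101  old=100  +wl: 
  step 3. node 2  ⊔preds=101  new=001  old=000  +wl: 
  step 4. node 3  ⊔preds=101  new=011  old=000  +wl: 0
  step 5. node 4  ⊔preds=001  new=110  stable
  step 6. node 5  ⊔preds=111  new=111  old=000  +wl: 3,4
  step 7. node 6  ⊔preds=001  new=101  old=000  +wl: 
  step 8. node 0  ⊔preds=111  new=101  stable
  step 9. node 3  ⊔preds=111  new=011  stable
  step 10. node 4  ⊔preds=111  new=110  stable

Least fixpoint reached:
  node 0: 101
  node 1: 101
  node 2: 001
  node 3: 011
  node 4: 110
  node 5: 111
  node 6: 101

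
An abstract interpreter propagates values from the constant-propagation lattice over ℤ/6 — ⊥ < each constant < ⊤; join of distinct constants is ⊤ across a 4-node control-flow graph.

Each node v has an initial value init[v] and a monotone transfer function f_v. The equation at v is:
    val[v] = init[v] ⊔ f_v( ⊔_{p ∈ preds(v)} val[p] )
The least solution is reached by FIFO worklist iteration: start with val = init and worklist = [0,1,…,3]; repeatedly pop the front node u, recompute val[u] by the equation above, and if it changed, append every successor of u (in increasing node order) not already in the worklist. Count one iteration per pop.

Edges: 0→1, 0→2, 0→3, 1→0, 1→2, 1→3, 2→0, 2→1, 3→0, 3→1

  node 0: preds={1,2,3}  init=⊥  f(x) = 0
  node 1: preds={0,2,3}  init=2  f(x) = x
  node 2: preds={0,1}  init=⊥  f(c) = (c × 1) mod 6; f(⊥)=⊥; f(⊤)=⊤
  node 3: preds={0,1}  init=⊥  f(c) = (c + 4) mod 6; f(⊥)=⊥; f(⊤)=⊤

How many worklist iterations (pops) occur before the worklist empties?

Worklist (6 pops):
  #1 pop 0: in=2 → 0 (was ⊥); enqueue []
  #2 pop 1: in=0 → ⊤ (was 2); enqueue [0]
  #3 pop 2: in=⊤ → ⊤ (was ⊥); enqueue [1]
  #4 pop 3: in=⊤ → ⊤ (was ⊥); enqueue []
  #5 pop 0: in=⊤ → 0 (no change)
  #6 pop 1: in=⊤ → ⊤ (no change)

Fixpoint:
  val[0] = 0
  val[1] = ⊤
  val[2] = ⊤
  val[3] = ⊤

6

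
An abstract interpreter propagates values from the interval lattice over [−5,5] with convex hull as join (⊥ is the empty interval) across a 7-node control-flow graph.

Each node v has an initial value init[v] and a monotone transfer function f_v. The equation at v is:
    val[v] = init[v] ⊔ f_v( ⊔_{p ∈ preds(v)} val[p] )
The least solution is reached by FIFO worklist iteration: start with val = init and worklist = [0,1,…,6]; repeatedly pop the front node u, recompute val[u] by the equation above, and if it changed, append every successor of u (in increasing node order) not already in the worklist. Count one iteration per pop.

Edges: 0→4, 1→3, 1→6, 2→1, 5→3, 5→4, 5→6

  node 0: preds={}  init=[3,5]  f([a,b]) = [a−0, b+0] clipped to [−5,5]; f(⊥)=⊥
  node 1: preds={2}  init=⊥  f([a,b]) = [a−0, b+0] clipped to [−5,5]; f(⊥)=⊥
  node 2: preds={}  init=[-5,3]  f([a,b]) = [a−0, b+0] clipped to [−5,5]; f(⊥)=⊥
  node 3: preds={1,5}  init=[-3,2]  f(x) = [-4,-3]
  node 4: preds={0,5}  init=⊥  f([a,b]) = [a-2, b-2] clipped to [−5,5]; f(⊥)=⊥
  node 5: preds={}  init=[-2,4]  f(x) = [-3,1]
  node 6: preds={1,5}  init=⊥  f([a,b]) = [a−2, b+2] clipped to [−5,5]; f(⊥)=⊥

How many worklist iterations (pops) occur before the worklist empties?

Iteration log — 9 steps:
  step 1. node 0  ⊔preds=⊥  new=[3,5]  stable
  step 2. node 1  ⊔preds=[-5,3]  new=[-5,3]  old=⊥  +wl: 
  step 3. node 2  ⊔preds=⊥  new=[-5,3]  stable
  step 4. node 3  ⊔preds=[-5,4]  new=[-4,2]  old=[-3,2]  +wl: 
  step 5. node 4  ⊔preds=[-2,5]  new=[-4,3]  old=⊥  +wl: 
  step 6. node 5  ⊔preds=⊥  new=[-3,4]  old=[-2,4]  +wl: 3,4
  step 7. node 6  ⊔preds=[-5,4]  new=[-5,5]  old=⊥  +wl: 
  step 8. node 3  ⊔preds=[-5,4]  new=[-4,2]  stable
  step 9. node 4  ⊔preds=[-3,5]  new=[-5,3]  old=[-4,3]  +wl: 

Least fixpoint reached:
  node 0: [3,5]
  node 1: [-5,3]
  node 2: [-5,3]
  node 3: [-4,2]
  node 4: [-5,3]
  node 5: [-3,4]
  node 6: [-5,5]

9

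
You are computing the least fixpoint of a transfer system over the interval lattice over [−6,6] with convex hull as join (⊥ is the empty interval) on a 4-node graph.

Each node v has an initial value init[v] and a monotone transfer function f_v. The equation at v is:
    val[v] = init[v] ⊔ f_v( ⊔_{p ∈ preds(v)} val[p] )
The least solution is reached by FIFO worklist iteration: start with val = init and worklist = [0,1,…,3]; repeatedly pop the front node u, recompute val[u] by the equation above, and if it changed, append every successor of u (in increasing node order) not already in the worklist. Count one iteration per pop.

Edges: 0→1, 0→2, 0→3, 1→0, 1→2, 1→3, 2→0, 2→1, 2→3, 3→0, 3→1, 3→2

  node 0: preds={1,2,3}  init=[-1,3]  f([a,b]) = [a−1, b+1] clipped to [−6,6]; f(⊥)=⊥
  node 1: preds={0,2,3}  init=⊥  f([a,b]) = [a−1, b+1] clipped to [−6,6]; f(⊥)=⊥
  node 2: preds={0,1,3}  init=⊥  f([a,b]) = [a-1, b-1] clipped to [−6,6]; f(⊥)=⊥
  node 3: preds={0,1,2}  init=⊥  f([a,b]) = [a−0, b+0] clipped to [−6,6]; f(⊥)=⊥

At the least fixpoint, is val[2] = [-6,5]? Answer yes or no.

yes

Iteration log — 13 steps:
  step 1. node 0  ⊔preds=⊥  new=[-1,3]  stable
  step 2. node 1  ⊔preds=[-1,3]  new=[-2,4]  old=⊥  +wl: 0
  step 3. node 2  ⊔preds=[-2,4]  new=[-3,3]  old=⊥  +wl: 1
  step 4. node 3  ⊔preds=[-3,4]  new=[-3,4]  old=⊥  +wl: 2
  step 5. node 0  ⊔preds=[-3,4]  new=[-4,5]  old=[-1,3]  +wl: 3
  step 6. node 1  ⊔preds=[-4,5]  new=[-5,6]  old=[-2,4]  +wl: 0
  step 7. node 2  ⊔preds=[-5,6]  new=[-6,5]  old=[-3,3]  +wl: 1
  step 8. node 3  ⊔preds=[-6,6]  new=[-6,6]  old=[-3,4]  +wl: 2
  step 9. node 0  ⊔preds=[-6,6]  new=[-6,6]  old=[-4,5]  +wl: 3
  step 10. node 1  ⊔preds=[-6,6]  new=[-6,6]  old=[-5,6]  +wl: 0
  step 11. node 2  ⊔preds=[-6,6]  new=[-6,5]  stable
  step 12. node 3  ⊔preds=[-6,6]  new=[-6,6]  stable
  step 13. node 0  ⊔preds=[-6,6]  new=[-6,6]  stable

Least fixpoint reached:
  node 0: [-6,6]
  node 1: [-6,6]
  node 2: [-6,5]
  node 3: [-6,6]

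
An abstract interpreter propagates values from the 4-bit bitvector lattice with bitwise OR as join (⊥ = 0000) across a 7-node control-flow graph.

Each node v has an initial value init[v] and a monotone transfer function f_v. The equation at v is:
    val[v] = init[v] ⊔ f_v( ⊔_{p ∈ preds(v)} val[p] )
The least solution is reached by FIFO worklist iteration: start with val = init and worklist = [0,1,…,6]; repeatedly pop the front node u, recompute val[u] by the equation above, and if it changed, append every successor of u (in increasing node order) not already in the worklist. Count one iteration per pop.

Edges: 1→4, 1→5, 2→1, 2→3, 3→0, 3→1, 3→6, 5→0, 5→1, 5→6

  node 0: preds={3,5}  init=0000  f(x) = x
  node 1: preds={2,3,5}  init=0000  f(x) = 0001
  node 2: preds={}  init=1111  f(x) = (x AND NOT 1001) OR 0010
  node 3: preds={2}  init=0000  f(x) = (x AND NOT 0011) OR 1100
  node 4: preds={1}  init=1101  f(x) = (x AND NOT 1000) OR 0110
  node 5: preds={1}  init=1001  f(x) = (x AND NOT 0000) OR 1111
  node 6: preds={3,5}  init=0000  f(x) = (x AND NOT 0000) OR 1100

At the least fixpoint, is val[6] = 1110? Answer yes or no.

Worklist (9 pops):
  #1 pop 0: in=1001 → 1001 (was 0000); enqueue []
  #2 pop 1: in=1111 → 0001 (was 0000); enqueue []
  #3 pop 2: in=0000 → 1111 (no change)
  #4 pop 3: in=1111 → 1100 (was 0000); enqueue [0,1]
  #5 pop 4: in=0001 → 1111 (was 1101); enqueue []
  #6 pop 5: in=0001 → 1111 (was 1001); enqueue []
  #7 pop 6: in=1111 → 1111 (was 0000); enqueue []
  #8 pop 0: in=1111 → 1111 (was 1001); enqueue []
  #9 pop 1: in=1111 → 0001 (no change)

Fixpoint:
  val[0] = 1111
  val[1] = 0001
  val[2] = 1111
  val[3] = 1100
  val[4] = 1111
  val[5] = 1111
  val[6] = 1111

no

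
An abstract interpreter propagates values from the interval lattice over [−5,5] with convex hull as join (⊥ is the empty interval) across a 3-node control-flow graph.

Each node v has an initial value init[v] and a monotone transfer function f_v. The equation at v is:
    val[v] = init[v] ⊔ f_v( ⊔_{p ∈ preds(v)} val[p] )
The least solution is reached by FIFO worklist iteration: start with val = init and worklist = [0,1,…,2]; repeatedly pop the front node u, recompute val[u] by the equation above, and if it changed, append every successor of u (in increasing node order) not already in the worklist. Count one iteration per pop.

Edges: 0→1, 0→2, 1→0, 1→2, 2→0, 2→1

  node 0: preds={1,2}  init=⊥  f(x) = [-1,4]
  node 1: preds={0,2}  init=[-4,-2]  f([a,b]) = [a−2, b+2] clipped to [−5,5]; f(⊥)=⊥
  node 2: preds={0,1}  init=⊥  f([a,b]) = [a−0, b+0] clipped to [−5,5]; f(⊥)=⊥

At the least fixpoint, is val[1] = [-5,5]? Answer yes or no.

yes

Worklist (9 pops):
  #1 pop 0: in=[-4,-2] → [-1,4] (was ⊥); enqueue []
  #2 pop 1: in=[-1,4] → [-4,5] (was [-4,-2]); enqueue [0]
  #3 pop 2: in=[-4,5] → [-4,5] (was ⊥); enqueue [1]
  #4 pop 0: in=[-4,5] → [-1,4] (no change)
  #5 pop 1: in=[-4,5] → [-5,5] (was [-4,5]); enqueue [0,2]
  #6 pop 0: in=[-5,5] → [-1,4] (no change)
  #7 pop 2: in=[-5,5] → [-5,5] (was [-4,5]); enqueue [0,1]
  #8 pop 0: in=[-5,5] → [-1,4] (no change)
  #9 pop 1: in=[-5,5] → [-5,5] (no change)

Fixpoint:
  val[0] = [-1,4]
  val[1] = [-5,5]
  val[2] = [-5,5]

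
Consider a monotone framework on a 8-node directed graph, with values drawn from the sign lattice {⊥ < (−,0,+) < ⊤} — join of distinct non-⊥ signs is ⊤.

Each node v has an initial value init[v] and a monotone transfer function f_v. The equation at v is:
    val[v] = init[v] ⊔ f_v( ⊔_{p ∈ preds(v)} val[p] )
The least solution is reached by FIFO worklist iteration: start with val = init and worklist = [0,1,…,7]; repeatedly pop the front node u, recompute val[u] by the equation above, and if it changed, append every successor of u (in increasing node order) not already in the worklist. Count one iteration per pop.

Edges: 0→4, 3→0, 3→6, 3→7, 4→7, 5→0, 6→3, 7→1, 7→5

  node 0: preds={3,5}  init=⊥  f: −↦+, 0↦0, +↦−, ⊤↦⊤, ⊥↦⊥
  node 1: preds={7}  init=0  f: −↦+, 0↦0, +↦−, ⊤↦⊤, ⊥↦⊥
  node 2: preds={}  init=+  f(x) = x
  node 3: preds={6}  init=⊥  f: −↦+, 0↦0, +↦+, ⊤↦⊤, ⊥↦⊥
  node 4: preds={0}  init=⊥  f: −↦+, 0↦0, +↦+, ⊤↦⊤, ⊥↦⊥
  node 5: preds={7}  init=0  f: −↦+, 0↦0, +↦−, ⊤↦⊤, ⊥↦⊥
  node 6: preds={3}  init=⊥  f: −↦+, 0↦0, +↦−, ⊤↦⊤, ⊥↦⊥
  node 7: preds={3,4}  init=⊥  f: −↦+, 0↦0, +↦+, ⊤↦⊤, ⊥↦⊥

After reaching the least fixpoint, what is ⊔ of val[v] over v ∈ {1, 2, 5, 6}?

Iteration log — 10 steps:
  step 1. node 0  ⊔preds=0  new=0  old=⊥  +wl: 
  step 2. node 1  ⊔preds=⊥  new=0  stable
  step 3. node 2  ⊔preds=⊥  new=+  stable
  step 4. node 3  ⊔preds=⊥  new=⊥  stable
  step 5. node 4  ⊔preds=0  new=0  old=⊥  +wl: 
  step 6. node 5  ⊔preds=⊥  new=0  stable
  step 7. node 6  ⊔preds=⊥  new=⊥  stable
  step 8. node 7  ⊔preds=0  new=0  old=⊥  +wl: 1,5
  step 9. node 1  ⊔preds=0  new=0  stable
  step 10. node 5  ⊔preds=0  new=0  stable

Least fixpoint reached:
  node 0: 0
  node 1: 0
  node 2: +
  node 3: ⊥
  node 4: 0
  node 5: 0
  node 6: ⊥
  node 7: 0

⊤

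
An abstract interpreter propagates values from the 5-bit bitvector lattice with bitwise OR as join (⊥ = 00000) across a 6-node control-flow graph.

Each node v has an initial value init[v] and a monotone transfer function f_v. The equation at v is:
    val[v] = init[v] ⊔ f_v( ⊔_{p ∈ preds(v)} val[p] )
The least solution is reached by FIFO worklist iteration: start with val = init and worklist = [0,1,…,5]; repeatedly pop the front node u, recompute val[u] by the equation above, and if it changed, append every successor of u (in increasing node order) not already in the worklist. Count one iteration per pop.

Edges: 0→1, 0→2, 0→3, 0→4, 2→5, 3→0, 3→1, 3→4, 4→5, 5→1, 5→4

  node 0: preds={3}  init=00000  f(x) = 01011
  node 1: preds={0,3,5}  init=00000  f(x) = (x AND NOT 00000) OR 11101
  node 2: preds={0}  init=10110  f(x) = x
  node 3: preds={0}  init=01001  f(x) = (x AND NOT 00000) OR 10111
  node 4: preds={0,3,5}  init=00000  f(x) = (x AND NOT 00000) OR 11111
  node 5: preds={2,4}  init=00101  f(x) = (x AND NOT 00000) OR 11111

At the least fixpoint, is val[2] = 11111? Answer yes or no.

yes

Worklist (9 pops):
  #1 pop 0: in=01001 → 01011 (was 00000); enqueue []
  #2 pop 1: in=01111 → 11111 (was 00000); enqueue []
  #3 pop 2: in=01011 → 11111 (was 10110); enqueue []
  #4 pop 3: in=01011 → 11111 (was 01001); enqueue [0,1]
  #5 pop 4: in=11111 → 11111 (was 00000); enqueue []
  #6 pop 5: in=11111 → 11111 (was 00101); enqueue [4]
  #7 pop 0: in=11111 → 01011 (no change)
  #8 pop 1: in=11111 → 11111 (no change)
  #9 pop 4: in=11111 → 11111 (no change)

Fixpoint:
  val[0] = 01011
  val[1] = 11111
  val[2] = 11111
  val[3] = 11111
  val[4] = 11111
  val[5] = 11111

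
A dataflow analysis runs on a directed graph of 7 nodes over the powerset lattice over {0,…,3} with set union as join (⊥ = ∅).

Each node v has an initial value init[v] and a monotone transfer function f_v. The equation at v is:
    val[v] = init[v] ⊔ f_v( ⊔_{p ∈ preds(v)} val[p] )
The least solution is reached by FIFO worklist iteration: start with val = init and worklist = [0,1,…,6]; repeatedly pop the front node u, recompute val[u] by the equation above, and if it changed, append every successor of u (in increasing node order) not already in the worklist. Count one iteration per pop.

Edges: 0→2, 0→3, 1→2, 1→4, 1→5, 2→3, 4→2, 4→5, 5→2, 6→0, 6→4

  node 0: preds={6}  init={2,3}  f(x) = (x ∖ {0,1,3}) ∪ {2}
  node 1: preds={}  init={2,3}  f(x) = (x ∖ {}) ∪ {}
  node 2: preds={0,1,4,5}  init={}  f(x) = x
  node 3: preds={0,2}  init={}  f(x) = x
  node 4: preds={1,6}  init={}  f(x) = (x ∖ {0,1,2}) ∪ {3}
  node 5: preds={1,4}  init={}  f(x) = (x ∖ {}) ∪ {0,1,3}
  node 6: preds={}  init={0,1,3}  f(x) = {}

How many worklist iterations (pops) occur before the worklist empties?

Trace (9 dequeues):
  [1] u=0 | in {0,1,3} | out {2,3} | ==
  [2] u=1 | in {} | out {2,3} | ==
  [3] u=2 | in {2,3} | out {2,3} | prev {} | push {}
  [4] u=3 | in {2,3} | out {2,3} | prev {} | push {}
  [5] u=4 | in {0,1,2,3} | out {3} | prev {} | push {2}
  [6] u=5 | in {2,3} | out {0,1,2,3} | prev {} | push {}
  [7] u=6 | in {} | out {0,1,3} | ==
  [8] u=2 | in {0,1,2,3} | out {0,1,2,3} | prev {2,3} | push {3}
  [9] u=3 | in {0,1,2,3} | out {0,1,2,3} | prev {2,3} | push {}

Converged values:
  [0] {2,3}
  [1] {2,3}
  [2] {0,1,2,3}
  [3] {0,1,2,3}
  [4] {3}
  [5] {0,1,2,3}
  [6] {0,1,3}

9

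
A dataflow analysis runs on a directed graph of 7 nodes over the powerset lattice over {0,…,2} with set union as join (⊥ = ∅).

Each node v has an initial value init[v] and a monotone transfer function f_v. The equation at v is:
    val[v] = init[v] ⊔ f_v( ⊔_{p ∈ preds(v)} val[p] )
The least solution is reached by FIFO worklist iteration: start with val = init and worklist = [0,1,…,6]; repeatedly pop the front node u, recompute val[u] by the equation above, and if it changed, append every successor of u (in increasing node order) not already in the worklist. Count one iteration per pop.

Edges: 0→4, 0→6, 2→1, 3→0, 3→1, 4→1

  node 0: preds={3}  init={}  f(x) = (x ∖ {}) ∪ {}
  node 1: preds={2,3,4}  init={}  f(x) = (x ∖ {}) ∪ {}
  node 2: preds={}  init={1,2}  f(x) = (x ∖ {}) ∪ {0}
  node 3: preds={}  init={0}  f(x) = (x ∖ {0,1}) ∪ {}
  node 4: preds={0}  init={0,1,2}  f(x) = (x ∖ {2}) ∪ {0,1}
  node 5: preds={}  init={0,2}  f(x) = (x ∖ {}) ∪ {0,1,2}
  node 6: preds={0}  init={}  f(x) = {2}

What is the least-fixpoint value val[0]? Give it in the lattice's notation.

{0}

Trace (8 dequeues):
  [1] u=0 | in {0} | out {0} | prev {} | push {}
  [2] u=1 | in {0,1,2} | out {0,1,2} | prev {} | push {}
  [3] u=2 | in {} | out {0,1,2} | prev {1,2} | push {1}
  [4] u=3 | in {} | out {0} | ==
  [5] u=4 | in {0} | out {0,1,2} | ==
  [6] u=5 | in {} | out {0,1,2} | prev {0,2} | push {}
  [7] u=6 | in {0} | out {2} | prev {} | push {}
  [8] u=1 | in {0,1,2} | out {0,1,2} | ==

Converged values:
  [0] {0}
  [1] {0,1,2}
  [2] {0,1,2}
  [3] {0}
  [4] {0,1,2}
  [5] {0,1,2}
  [6] {2}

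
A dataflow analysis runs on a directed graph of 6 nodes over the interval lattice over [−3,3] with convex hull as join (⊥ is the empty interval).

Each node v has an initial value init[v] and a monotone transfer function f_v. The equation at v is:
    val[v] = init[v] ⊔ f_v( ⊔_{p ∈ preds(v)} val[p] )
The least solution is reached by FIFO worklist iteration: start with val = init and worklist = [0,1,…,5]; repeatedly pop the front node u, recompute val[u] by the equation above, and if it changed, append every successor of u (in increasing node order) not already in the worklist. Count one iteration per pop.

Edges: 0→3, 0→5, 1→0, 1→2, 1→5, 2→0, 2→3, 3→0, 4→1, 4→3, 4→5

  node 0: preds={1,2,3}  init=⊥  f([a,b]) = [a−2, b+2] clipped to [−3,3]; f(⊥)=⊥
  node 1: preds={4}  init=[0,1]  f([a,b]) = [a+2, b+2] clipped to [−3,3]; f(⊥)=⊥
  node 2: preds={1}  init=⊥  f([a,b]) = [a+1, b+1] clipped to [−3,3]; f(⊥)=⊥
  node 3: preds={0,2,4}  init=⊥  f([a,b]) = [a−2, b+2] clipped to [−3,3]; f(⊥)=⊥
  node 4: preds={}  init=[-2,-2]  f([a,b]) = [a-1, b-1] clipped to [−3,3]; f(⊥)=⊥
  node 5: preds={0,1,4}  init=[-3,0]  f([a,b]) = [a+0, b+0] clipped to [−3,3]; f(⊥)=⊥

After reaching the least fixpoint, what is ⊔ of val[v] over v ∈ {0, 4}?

Worklist (9 pops):
  #1 pop 0: in=[0,1] → [-2,3] (was ⊥); enqueue []
  #2 pop 1: in=[-2,-2] → [0,1] (no change)
  #3 pop 2: in=[0,1] → [1,2] (was ⊥); enqueue [0]
  #4 pop 3: in=[-2,3] → [-3,3] (was ⊥); enqueue []
  #5 pop 4: in=⊥ → [-2,-2] (no change)
  #6 pop 5: in=[-2,3] → [-3,3] (was [-3,0]); enqueue []
  #7 pop 0: in=[-3,3] → [-3,3] (was [-2,3]); enqueue [3,5]
  #8 pop 3: in=[-3,3] → [-3,3] (no change)
  #9 pop 5: in=[-3,3] → [-3,3] (no change)

Fixpoint:
  val[0] = [-3,3]
  val[1] = [0,1]
  val[2] = [1,2]
  val[3] = [-3,3]
  val[4] = [-2,-2]
  val[5] = [-3,3]

[-3,3]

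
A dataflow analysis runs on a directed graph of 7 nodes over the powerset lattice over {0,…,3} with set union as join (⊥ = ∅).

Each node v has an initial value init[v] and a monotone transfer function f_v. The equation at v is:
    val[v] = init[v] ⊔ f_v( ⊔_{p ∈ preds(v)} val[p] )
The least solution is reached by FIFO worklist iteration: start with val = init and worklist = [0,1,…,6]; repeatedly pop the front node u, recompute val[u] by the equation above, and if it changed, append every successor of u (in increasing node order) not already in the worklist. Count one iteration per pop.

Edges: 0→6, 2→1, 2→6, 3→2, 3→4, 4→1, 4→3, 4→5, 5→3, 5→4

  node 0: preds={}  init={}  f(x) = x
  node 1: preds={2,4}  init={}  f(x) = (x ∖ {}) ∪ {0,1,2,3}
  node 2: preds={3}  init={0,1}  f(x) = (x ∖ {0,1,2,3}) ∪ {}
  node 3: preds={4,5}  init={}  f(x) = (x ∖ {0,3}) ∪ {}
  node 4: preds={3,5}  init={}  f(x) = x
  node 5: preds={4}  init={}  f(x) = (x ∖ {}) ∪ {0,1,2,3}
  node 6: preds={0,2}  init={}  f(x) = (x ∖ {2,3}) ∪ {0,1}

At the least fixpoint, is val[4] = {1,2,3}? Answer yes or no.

Trace (13 dequeues):
  [1] u=0 | in {} | out {} | ==
  [2] u=1 | in {0,1} | out {0,1,2,3} | prev {} | push {}
  [3] u=2 | in {} | out {0,1} | ==
  [4] u=3 | in {} | out {} | ==
  [5] u=4 | in {} | out {} | ==
  [6] u=5 | in {} | out {0,1,2,3} | prev {} | push {3,4}
  [7] u=6 | in {0,1} | out {0,1} | prev {} | push {}
  [8] u=3 | in {0,1,2,3} | out {1,2} | prev {} | push {2}
  [9] u=4 | in {0,1,2,3} | out {0,1,2,3} | prev {} | push {1,3,5}
  [10] u=2 | in {1,2} | out {0,1} | ==
  [11] u=1 | in {0,1,2,3} | out {0,1,2,3} | ==
  [12] u=3 | in {0,1,2,3} | out {1,2} | ==
  [13] u=5 | in {0,1,2,3} | out {0,1,2,3} | ==

Converged values:
  [0] {}
  [1] {0,1,2,3}
  [2] {0,1}
  [3] {1,2}
  [4] {0,1,2,3}
  [5] {0,1,2,3}
  [6] {0,1}

no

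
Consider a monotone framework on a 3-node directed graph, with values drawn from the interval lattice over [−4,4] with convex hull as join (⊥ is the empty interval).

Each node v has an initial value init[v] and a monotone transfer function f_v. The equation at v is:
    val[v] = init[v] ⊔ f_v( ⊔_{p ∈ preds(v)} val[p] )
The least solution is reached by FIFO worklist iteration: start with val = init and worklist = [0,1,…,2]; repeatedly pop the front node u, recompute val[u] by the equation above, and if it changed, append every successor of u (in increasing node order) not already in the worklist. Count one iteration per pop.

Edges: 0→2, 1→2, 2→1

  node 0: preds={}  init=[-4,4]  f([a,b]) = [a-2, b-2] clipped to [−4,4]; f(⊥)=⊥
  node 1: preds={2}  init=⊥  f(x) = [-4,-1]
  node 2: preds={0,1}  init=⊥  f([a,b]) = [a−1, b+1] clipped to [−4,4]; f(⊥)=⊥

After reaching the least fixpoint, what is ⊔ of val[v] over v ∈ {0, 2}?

[-4,4]

Worklist (4 pops):
  #1 pop 0: in=⊥ → [-4,4] (no change)
  #2 pop 1: in=⊥ → [-4,-1] (was ⊥); enqueue []
  #3 pop 2: in=[-4,4] → [-4,4] (was ⊥); enqueue [1]
  #4 pop 1: in=[-4,4] → [-4,-1] (no change)

Fixpoint:
  val[0] = [-4,4]
  val[1] = [-4,-1]
  val[2] = [-4,4]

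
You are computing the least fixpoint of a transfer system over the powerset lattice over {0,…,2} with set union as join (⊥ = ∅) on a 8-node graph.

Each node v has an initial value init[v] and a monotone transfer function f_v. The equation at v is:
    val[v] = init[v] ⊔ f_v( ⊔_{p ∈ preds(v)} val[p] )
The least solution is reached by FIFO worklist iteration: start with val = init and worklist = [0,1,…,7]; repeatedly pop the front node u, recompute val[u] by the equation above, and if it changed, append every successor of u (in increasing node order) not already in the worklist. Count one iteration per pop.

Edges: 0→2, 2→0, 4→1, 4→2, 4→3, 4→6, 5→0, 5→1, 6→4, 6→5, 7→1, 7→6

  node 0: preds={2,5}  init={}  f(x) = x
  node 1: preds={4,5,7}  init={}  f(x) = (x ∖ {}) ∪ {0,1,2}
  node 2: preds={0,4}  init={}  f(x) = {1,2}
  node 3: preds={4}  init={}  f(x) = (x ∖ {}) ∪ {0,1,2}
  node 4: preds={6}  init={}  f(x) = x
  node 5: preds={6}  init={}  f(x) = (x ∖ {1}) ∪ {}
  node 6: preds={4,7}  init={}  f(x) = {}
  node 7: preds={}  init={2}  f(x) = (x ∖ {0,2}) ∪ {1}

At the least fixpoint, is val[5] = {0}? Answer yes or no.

Trace (12 dequeues):
  [1] u=0 | in {} | out {} | ==
  [2] u=1 | in {2} | out {0,1,2} | prev {} | push {}
  [3] u=2 | in {} | out {1,2} | prev {} | push {0}
  [4] u=3 | in {} | out {0,1,2} | prev {} | push {}
  [5] u=4 | in {} | out {} | ==
  [6] u=5 | in {} | out {} | ==
  [7] u=6 | in {2} | out {} | ==
  [8] u=7 | in {} | out {1,2} | prev {2} | push {1,6}
  [9] u=0 | in {1,2} | out {1,2} | prev {} | push {2}
  [10] u=1 | in {1,2} | out {0,1,2} | ==
  [11] u=6 | in {1,2} | out {} | ==
  [12] u=2 | in {1,2} | out {1,2} | ==

Converged values:
  [0] {1,2}
  [1] {0,1,2}
  [2] {1,2}
  [3] {0,1,2}
  [4] {}
  [5] {}
  [6] {}
  [7] {1,2}

no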